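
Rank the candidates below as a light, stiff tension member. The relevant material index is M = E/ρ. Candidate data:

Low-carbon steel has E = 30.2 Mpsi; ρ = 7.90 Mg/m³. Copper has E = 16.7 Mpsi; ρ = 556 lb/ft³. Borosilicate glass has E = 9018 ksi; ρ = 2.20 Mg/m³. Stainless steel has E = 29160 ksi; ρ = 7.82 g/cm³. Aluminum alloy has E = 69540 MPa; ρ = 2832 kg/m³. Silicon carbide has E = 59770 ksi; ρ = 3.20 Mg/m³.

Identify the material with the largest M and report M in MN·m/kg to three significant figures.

Normalizing units and computing the index:
  low-carbon steel: E = 208.2 GPa, ρ = 7900 kg/m³
  copper: E = 115.1 GPa, ρ = 8906 kg/m³
  borosilicate glass: E = 62.18 GPa, ρ = 2200 kg/m³
  stainless steel: E = 201.1 GPa, ρ = 7820 kg/m³
  aluminum alloy: E = 69.54 GPa, ρ = 2832 kg/m³
  silicon carbide: E = 412.1 GPa, ρ = 3200 kg/m³
  silicon carbide: M = 129 MN·m/kg
  borosilicate glass: M = 28.3 MN·m/kg
  low-carbon steel: M = 26.4 MN·m/kg
  stainless steel: M = 25.7 MN·m/kg
  aluminum alloy: M = 24.6 MN·m/kg
  copper: M = 12.9 MN·m/kg
The maximum is for silicon carbide.

silicon carbide, M = 129 MN·m/kg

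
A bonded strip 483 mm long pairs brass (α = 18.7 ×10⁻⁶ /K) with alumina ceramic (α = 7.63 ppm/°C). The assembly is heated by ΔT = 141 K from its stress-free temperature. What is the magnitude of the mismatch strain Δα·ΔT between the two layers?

1.56×10⁻³

Δα = |18.7 − 7.63|×10⁻⁶/K = 11.1×10⁻⁶/K.
Mismatch strain = Δα·ΔT = 11.1×10⁻⁶ × 141.0 = 1.56×10⁻³.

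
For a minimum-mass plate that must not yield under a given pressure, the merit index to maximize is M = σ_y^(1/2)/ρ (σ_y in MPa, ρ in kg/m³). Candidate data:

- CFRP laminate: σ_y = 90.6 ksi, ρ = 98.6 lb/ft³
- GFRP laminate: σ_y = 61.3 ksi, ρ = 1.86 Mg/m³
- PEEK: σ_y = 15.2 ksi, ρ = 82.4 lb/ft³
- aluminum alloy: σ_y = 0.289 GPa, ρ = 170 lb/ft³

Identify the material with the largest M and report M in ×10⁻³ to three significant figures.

Putting every candidate on a common basis:
  CFRP laminate: σ_y = 624.7 MPa, ρ = 1579 kg/m³
  GFRP laminate: σ_y = 422.6 MPa, ρ = 1860 kg/m³
  PEEK: σ_y = 104.8 MPa, ρ = 1320 kg/m³
  aluminum alloy: σ_y = 289.0 MPa, ρ = 2723 kg/m³
  CFRP laminate: M = 15.8×10⁻³
  GFRP laminate: M = 11.1×10⁻³
  PEEK: M = 7.76×10⁻³
  aluminum alloy: M = 6.24×10⁻³
CFRP laminate has the largest M.

CFRP laminate, M = 15.8×10⁻³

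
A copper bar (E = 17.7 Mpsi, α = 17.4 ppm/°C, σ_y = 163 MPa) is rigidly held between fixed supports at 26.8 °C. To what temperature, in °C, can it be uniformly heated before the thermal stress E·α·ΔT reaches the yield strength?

104 °C

E = 17.7 Mpsi = 122.0 GPa.
E·α·ΔT = 163.0 MPa ⇒ ΔT = 163.0 / (122.0×10³ × 17.4×10⁻⁶) = 76.76 K.
T = 26.8 + 76.76 = 103.6 °C.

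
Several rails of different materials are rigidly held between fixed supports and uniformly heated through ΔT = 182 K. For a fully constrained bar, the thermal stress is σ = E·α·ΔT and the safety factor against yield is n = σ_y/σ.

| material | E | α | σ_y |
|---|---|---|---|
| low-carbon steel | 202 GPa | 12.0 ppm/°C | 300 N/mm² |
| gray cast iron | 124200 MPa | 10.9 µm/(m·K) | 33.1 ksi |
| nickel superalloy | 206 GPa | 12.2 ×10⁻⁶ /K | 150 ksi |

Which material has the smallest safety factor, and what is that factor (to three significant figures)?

low-carbon steel, n = 0.680

Converting E to GPa, α to ×10⁻⁶/K, σ_y to MPa, then σ and n for each:
  low-carbon steel: E = 202.0, α = 12.0, σ_y = 300.0 → σ = 441 MPa, n = 0.680
  gray cast iron: E = 124.2, α = 10.9, σ_y = 228.2 → σ = 246 MPa, n = 0.926
  nickel superalloy: E = 206.0, α = 12.2, σ_y = 1034 → σ = 457 MPa, n = 2.26
The minimum is low-carbon steel at n = 0.680.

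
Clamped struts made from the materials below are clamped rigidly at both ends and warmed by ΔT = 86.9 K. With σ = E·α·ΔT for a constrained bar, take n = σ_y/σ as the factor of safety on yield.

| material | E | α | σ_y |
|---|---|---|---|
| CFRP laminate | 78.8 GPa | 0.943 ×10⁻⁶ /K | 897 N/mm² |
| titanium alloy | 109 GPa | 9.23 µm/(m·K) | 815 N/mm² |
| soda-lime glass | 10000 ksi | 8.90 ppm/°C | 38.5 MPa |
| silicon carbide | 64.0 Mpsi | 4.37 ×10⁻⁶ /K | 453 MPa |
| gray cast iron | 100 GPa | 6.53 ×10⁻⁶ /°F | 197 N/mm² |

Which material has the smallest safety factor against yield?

In consistent units (E in GPa, α in ×10⁻⁶/K, σ_y in MPa):
  CFRP laminate: E = 78.80, α = 0.943, σ_y = 897.0 → σ = 6.46 MPa, n = 139
  titanium alloy: E = 109.0, α = 9.23, σ_y = 815.0 → σ = 87.4 MPa, n = 9.32
  soda-lime glass: E = 68.95, α = 8.90, σ_y = 38.50 → σ = 53.3 MPa, n = 0.722
  silicon carbide: E = 441.3, α = 4.37, σ_y = 453.0 → σ = 168 MPa, n = 2.70
  gray cast iron: E = 100.0, α = 11.8, σ_y = 197.0 → σ = 102 MPa, n = 1.93
Soda-lime glass has the lowest safety factor, n = 0.722.

soda-lime glass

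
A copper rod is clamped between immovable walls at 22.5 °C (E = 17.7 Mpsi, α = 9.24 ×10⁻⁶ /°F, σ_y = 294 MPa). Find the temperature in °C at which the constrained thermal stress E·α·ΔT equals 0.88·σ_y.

E = 17.7 Mpsi = 122.0 GPa.
α = 9.24×10⁻⁶/°F × 9/5 = 16.6×10⁻⁶/K.
E·α·ΔT = 258.7 MPa ⇒ ΔT = 258.7 / (122.0×10³ × 16.6×10⁻⁶) = 127.5 K.
T = 22.5 + 127.5 = 150.0 °C.

150 °C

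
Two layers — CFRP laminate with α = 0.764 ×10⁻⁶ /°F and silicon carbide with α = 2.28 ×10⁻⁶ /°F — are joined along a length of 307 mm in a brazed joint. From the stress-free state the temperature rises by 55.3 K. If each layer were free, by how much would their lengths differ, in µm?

46.3 µm

CFRP laminate: α = 0.764×10⁻⁶/°F × 9/5 = 1.38×10⁻⁶/K.
silicon carbide: α = 2.28×10⁻⁶/°F × 9/5 = 4.10×10⁻⁶/K.
Δα = |1.38 − 4.10|×10⁻⁶/K = 2.73×10⁻⁶/K.
ΔL_mismatch = Δα·L·ΔT = 2.73×10⁻⁶ × 307.0 mm × 55.3 K = 46.3 µm.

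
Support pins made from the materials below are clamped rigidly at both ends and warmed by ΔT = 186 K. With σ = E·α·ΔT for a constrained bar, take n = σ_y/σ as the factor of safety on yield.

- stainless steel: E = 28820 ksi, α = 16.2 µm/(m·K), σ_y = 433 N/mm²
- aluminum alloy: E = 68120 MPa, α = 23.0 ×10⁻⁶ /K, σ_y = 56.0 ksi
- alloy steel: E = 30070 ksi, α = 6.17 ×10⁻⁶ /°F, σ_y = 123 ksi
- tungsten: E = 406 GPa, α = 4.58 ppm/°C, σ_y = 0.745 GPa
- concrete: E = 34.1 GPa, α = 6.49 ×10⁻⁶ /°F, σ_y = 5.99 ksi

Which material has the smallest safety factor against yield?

In consistent units (E in GPa, α in ×10⁻⁶/K, σ_y in MPa):
  stainless steel: E = 198.7, α = 16.2, σ_y = 433.0 → σ = 599 MPa, n = 0.723
  aluminum alloy: E = 68.12, α = 23.0, σ_y = 386.1 → σ = 291 MPa, n = 1.32
  alloy steel: E = 207.3, α = 11.1, σ_y = 848.1 → σ = 428 MPa, n = 1.98
  tungsten: E = 406.0, α = 4.58, σ_y = 745.0 → σ = 346 MPa, n = 2.15
  concrete: E = 34.10, α = 11.7, σ_y = 41.30 → σ = 74.1 MPa, n = 0.557
Concrete has the lowest safety factor, n = 0.557.

concrete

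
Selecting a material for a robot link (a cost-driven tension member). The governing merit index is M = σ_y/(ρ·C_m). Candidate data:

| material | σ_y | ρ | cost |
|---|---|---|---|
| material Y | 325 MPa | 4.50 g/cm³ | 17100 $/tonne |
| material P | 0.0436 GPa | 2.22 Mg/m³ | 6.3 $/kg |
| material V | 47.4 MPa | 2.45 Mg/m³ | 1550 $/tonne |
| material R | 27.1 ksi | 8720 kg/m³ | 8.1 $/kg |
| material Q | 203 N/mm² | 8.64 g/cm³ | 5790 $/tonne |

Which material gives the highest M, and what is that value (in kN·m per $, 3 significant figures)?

material V, M = 12.5 kN·m per $

Putting every candidate on a common basis:
  material Y: σ_y = 325.0 MPa, ρ = 4500 kg/m³, cost = 17.10 $/kg
  material P: σ_y = 43.60 MPa, ρ = 2220 kg/m³, cost = 6.300 $/kg
  material V: σ_y = 47.40 MPa, ρ = 2450 kg/m³, cost = 1.550 $/kg
  material R: σ_y = 186.8 MPa, ρ = 8720 kg/m³, cost = 8.100 $/kg
  material Q: σ_y = 203.0 MPa, ρ = 8640 kg/m³, cost = 5.790 $/kg
  material V: M = 12.5 kN·m per $
  material Y: M = 4.22 kN·m per $
  material Q: M = 4.06 kN·m per $
  material P: M = 3.12 kN·m per $
  material R: M = 2.65 kN·m per $
Highest index: material V.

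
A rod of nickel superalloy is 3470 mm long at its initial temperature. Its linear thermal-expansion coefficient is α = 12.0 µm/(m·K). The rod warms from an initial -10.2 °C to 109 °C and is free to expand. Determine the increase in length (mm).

ΔT = 109 − (-10.2) = 119.2 K.
ΔL = α·L₀·ΔT = 12.0×10⁻⁶ × 3470 mm × 119.2 K = 4.96 mm.

4.96 mm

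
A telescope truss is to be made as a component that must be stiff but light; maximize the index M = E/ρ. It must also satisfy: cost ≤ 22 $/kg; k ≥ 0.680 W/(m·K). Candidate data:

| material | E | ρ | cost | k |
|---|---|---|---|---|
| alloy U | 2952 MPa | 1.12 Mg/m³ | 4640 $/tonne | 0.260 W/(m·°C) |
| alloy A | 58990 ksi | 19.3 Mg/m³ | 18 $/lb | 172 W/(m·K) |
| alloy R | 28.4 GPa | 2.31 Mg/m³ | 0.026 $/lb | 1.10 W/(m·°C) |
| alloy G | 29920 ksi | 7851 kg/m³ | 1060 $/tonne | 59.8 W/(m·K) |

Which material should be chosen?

alloy G

Screen on constraints: cost ≤ 22 $/kg; k ≥ 0.680 W/(m·K). Survivors: alloy R, alloy G.
After converting to SI:
  alloy R: E = 28.40 GPa, ρ = 2310 kg/m³
  alloy G: E = 206.3 GPa, ρ = 7851 kg/m³
  alloy G: M = 26.3 MN·m/kg
  alloy R: M = 12.3 MN·m/kg
Alloy G ranks first.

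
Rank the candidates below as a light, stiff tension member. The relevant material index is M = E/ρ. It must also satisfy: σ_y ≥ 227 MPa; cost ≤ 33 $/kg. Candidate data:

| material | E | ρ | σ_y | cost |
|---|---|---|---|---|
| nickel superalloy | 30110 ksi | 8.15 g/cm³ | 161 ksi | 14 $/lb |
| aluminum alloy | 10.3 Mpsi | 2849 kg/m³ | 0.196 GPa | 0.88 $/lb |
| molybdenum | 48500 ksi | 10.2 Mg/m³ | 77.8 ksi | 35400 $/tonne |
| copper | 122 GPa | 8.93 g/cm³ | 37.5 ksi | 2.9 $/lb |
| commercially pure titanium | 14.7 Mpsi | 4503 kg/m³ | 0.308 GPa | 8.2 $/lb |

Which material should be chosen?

nickel superalloy

Screen on constraints: σ_y ≥ 227 MPa; cost ≤ 33 $/kg. Survivors: nickel superalloy, copper, commercially pure titanium.
Normalizing units and computing the index:
  nickel superalloy: E = 207.6 GPa, ρ = 8150 kg/m³
  copper: E = 122.0 GPa, ρ = 8930 kg/m³
  commercially pure titanium: E = 101.4 GPa, ρ = 4503 kg/m³
  nickel superalloy: M = 25.5 MN·m/kg
  commercially pure titanium: M = 22.5 MN·m/kg
  copper: M = 13.7 MN·m/kg
Nickel superalloy has the largest M.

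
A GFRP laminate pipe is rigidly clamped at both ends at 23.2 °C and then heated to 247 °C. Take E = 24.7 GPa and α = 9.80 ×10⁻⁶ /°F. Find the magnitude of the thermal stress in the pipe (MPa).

97.5 MPa

α = 9.80×10⁻⁶/°F × 9/5 = 17.6×10⁻⁶/K.
ΔT = 223.8 K. Constrained thermal stress σ = E·α·ΔT = 24.70×10³ MPa × 17.6×10⁻⁶ × 223.8 = 97.5 MPa (compressive).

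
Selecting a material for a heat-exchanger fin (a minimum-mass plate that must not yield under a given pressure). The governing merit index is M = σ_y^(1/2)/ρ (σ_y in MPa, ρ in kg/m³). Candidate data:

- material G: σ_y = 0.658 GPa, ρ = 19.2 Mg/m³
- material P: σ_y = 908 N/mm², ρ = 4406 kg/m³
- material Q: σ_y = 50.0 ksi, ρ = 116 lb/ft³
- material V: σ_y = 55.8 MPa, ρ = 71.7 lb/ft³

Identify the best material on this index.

material Q

Normalizing units and computing the index:
  material G: σ_y = 658.0 MPa, ρ = 19200 kg/m³
  material P: σ_y = 908.0 MPa, ρ = 4406 kg/m³
  material Q: σ_y = 344.7 MPa, ρ = 1858 kg/m³
  material V: σ_y = 55.80 MPa, ρ = 1149 kg/m³
  material Q: M = 9.99×10⁻³
  material P: M = 6.84×10⁻³
  material V: M = 6.50×10⁻³
  material G: M = 1.34×10⁻³
Material Q ranks first.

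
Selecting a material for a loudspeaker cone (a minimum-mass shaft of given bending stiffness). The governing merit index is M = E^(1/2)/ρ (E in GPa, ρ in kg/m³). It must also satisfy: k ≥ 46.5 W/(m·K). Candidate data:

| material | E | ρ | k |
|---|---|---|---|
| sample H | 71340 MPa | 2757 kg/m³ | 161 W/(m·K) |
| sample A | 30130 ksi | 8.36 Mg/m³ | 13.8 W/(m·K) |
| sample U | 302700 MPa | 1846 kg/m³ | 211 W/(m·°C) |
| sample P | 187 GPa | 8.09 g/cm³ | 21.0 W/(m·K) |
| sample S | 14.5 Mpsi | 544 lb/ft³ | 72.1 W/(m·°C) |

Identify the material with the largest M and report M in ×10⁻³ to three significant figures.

sample U, M = 9.42×10⁻³

Screen on constraints: k ≥ 46.5 W/(m·K). Survivors: sample H, sample U, sample S.
In SI units:
  sample H: E = 71.34 GPa, ρ = 2757 kg/m³
  sample U: E = 302.7 GPa, ρ = 1846 kg/m³
  sample S: E = 99.97 GPa, ρ = 8714 kg/m³
  sample U: M = 9.42×10⁻³
  sample H: M = 3.06×10⁻³
  sample S: M = 1.15×10⁻³
The maximum is for sample U.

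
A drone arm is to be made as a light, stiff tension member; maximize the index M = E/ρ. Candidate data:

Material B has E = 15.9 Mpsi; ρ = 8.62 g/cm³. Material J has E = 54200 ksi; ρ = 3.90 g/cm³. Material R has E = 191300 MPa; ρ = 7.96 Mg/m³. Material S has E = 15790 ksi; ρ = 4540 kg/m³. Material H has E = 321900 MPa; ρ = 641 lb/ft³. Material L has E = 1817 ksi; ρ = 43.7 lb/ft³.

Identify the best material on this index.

material J

Convert each candidate to consistent units, then evaluate M:
  material B: E = 109.6 GPa, ρ = 8620 kg/m³
  material J: E = 373.7 GPa, ρ = 3900 kg/m³
  material R: E = 191.3 GPa, ρ = 7960 kg/m³
  material S: E = 108.9 GPa, ρ = 4540 kg/m³
  material H: E = 321.9 GPa, ρ = 10270 kg/m³
  material L: E = 12.53 GPa, ρ = 700.0 kg/m³
  material J: M = 95.8 MN·m/kg
  material H: M = 31.4 MN·m/kg
  material R: M = 24.0 MN·m/kg
  material S: M = 24.0 MN·m/kg
  material L: M = 17.9 MN·m/kg
  material B: M = 12.7 MN·m/kg
Material J has the largest M.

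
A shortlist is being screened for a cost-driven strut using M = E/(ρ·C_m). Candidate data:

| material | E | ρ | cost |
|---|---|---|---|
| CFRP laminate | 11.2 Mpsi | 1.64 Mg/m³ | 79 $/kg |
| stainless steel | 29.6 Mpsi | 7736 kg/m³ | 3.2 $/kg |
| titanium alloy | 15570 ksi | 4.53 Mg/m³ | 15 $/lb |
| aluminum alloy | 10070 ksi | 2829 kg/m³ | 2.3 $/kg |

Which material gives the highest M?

Convert each candidate to consistent units, then evaluate M:
  CFRP laminate: E = 77.22 GPa, ρ = 1640 kg/m³, cost = 79.00 $/kg
  stainless steel: E = 204.1 GPa, ρ = 7736 kg/m³, cost = 3.200 $/kg
  titanium alloy: E = 107.4 GPa, ρ = 4530 kg/m³, cost = 33.07 $/kg
  aluminum alloy: E = 69.43 GPa, ρ = 2829 kg/m³, cost = 2.300 $/kg
  aluminum alloy: M = 10.7 MN·m per $
  stainless steel: M = 8.24 MN·m per $
  titanium alloy: M = 0.717 MN·m per $
  CFRP laminate: M = 0.596 MN·m per $
Aluminum alloy ranks first.

aluminum alloy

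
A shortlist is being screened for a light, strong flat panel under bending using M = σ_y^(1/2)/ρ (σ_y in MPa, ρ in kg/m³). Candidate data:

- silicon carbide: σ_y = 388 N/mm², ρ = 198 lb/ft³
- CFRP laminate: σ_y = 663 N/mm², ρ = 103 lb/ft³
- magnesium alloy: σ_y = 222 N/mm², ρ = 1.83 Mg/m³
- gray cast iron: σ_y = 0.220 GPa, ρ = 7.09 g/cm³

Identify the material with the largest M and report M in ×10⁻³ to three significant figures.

Putting every candidate on a common basis:
  silicon carbide: σ_y = 388.0 MPa, ρ = 3172 kg/m³
  CFRP laminate: σ_y = 663.0 MPa, ρ = 1650 kg/m³
  magnesium alloy: σ_y = 222.0 MPa, ρ = 1830 kg/m³
  gray cast iron: σ_y = 220.0 MPa, ρ = 7090 kg/m³
  CFRP laminate: M = 15.6×10⁻³
  magnesium alloy: M = 8.14×10⁻³
  silicon carbide: M = 6.21×10⁻³
  gray cast iron: M = 2.09×10⁻³
CFRP laminate has the largest M.

CFRP laminate, M = 15.6×10⁻³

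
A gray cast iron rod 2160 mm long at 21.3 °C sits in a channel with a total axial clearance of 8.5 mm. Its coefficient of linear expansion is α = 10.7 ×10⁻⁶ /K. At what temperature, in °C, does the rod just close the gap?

389 °C

α·L₀·ΔT = 8.5 mm ⇒ ΔT = 8.5 / (10.7×10⁻⁶ × 2160.0) = 367.8 K.
T = 21.3 + 367.8 = 389.1 °C.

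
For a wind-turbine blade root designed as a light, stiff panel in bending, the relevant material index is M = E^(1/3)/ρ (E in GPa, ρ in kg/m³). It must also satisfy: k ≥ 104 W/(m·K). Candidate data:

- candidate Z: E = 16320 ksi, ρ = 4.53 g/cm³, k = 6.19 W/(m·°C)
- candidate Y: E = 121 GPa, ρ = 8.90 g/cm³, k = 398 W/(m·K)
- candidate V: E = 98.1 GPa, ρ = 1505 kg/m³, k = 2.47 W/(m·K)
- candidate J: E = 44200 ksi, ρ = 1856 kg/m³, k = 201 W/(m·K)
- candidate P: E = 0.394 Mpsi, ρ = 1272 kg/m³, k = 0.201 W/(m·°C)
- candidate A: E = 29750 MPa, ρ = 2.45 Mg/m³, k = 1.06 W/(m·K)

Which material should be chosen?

candidate J

Screen on constraints: k ≥ 104 W/(m·K). Survivors: candidate Y, candidate J.
Putting every candidate on a common basis:
  candidate Y: E = 121.0 GPa, ρ = 8900 kg/m³
  candidate J: E = 304.7 GPa, ρ = 1856 kg/m³
  candidate J: M = 3.63×10⁻³
  candidate Y: M = 0.556×10⁻³
Candidate J has the largest M.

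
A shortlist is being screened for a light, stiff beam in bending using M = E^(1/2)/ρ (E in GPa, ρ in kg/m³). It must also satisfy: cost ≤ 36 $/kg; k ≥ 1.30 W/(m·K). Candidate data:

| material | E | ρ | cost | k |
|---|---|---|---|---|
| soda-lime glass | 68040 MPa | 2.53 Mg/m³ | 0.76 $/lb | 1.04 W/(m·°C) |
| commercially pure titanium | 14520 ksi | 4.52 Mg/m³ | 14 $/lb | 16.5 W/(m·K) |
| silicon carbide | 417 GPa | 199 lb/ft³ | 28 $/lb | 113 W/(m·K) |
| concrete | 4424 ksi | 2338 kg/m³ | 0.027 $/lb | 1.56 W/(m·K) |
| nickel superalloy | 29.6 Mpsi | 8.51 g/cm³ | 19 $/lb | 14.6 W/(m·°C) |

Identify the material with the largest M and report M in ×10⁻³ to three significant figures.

Screen on constraints: cost ≤ 36 $/kg; k ≥ 1.30 W/(m·K). Survivors: commercially pure titanium, concrete.
In SI units:
  commercially pure titanium: E = 100.1 GPa, ρ = 4520 kg/m³
  concrete: E = 30.50 GPa, ρ = 2338 kg/m³
  concrete: M = 2.36×10⁻³
  commercially pure titanium: M = 2.21×10⁻³
Concrete has the largest M.

concrete, M = 2.36×10⁻³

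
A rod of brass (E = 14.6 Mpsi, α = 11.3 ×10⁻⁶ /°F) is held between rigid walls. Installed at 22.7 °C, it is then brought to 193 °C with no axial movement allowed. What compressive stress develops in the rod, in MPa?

349 MPa

E = 14.6 Mpsi = 100.7 GPa.
α = 11.3×10⁻⁶/°F × 9/5 = 20.3×10⁻⁶/K.
ΔT = 170.3 K. Constrained thermal stress σ = E·α·ΔT = 100.7×10³ MPa × 20.3×10⁻⁶ × 170.3 = 349 MPa (compressive).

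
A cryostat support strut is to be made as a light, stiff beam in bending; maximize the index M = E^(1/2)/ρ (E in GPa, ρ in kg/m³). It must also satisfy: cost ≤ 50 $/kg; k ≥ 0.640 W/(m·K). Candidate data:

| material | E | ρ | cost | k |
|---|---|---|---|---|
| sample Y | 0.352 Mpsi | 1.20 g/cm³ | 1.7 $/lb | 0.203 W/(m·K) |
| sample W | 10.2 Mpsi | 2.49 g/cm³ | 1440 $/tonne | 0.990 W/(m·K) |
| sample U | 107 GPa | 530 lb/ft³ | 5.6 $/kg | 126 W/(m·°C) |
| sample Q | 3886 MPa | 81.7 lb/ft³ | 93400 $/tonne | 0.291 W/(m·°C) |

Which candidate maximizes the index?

sample W

Screen on constraints: cost ≤ 50 $/kg; k ≥ 0.640 W/(m·K). Survivors: sample W, sample U.
Normalizing units and computing the index:
  sample W: E = 70.33 GPa, ρ = 2490 kg/m³
  sample U: E = 107.0 GPa, ρ = 8490 kg/m³
  sample W: M = 3.37×10⁻³
  sample U: M = 1.22×10⁻³
Sample W ranks first.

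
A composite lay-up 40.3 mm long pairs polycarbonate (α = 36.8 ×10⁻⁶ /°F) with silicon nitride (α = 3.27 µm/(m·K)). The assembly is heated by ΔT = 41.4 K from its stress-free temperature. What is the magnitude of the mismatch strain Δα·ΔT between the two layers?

polycarbonate: α = 36.8×10⁻⁶/°F × 9/5 = 66.2×10⁻⁶/K.
Δα = |66.2 − 3.27|×10⁻⁶/K = 63.0×10⁻⁶/K.
Mismatch strain = Δα·ΔT = 63.0×10⁻⁶ × 41.4 = 2.61×10⁻³.

2.61×10⁻³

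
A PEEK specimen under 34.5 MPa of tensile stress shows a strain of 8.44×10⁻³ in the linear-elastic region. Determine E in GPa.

E = σ/ε = 34.5 MPa / 8.44×10⁻³ = 4088 MPa = 4.09 GPa.

4.09 GPa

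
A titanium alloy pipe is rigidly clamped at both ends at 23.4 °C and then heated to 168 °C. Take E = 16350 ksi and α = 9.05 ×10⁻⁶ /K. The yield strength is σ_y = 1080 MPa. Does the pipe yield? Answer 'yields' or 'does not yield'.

E = 16350 ksi = 112.7 GPa.
ΔT = 144.6 K. Constrained thermal stress σ = E·α·ΔT = 112.7×10³ MPa × 9.05×10⁻⁶ × 144.6 = 148 MPa (compressive).
Compare to σ_y = 1080 MPa: σ < σ_y, so it does not yield.

does not yield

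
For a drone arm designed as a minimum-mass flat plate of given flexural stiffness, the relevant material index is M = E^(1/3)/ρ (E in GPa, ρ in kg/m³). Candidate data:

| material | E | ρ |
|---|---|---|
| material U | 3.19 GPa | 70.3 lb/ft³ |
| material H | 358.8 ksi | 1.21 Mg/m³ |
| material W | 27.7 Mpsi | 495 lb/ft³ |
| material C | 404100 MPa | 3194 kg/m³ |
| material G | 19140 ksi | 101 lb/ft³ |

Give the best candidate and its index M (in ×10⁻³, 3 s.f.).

material G, M = 3.15×10⁻³

Normalizing units and computing the index:
  material U: E = 3.190 GPa, ρ = 1126 kg/m³
  material H: E = 2.474 GPa, ρ = 1210 kg/m³
  material W: E = 191.0 GPa, ρ = 7929 kg/m³
  material C: E = 404.1 GPa, ρ = 3194 kg/m³
  material G: E = 132.0 GPa, ρ = 1618 kg/m³
  material G: M = 3.15×10⁻³
  material C: M = 2.31×10⁻³
  material U: M = 1.31×10⁻³
  material H: M = 1.12×10⁻³
  material W: M = 0.726×10⁻³
Material G has the largest M.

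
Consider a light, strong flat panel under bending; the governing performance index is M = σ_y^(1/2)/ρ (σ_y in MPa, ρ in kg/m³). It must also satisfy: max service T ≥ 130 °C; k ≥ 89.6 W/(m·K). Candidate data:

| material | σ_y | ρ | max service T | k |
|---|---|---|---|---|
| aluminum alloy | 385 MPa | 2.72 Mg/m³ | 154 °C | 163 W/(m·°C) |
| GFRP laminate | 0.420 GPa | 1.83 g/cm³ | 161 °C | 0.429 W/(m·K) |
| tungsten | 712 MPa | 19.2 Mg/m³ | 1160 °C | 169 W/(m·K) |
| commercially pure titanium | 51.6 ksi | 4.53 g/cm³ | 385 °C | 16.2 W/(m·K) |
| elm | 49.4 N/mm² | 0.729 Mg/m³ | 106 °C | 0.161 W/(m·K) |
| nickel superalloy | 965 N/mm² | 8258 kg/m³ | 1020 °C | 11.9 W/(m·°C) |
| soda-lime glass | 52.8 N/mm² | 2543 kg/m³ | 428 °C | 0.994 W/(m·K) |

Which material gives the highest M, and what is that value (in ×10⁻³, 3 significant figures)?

Screen on constraints: max service T ≥ 130 °C; k ≥ 89.6 W/(m·K). Survivors: aluminum alloy, tungsten.
Normalizing units and computing the index:
  aluminum alloy: σ_y = 385.0 MPa, ρ = 2720 kg/m³
  tungsten: σ_y = 712.0 MPa, ρ = 19200 kg/m³
  aluminum alloy: M = 7.21×10⁻³
  tungsten: M = 1.39×10⁻³
Aluminum alloy has the largest M.

aluminum alloy, M = 7.21×10⁻³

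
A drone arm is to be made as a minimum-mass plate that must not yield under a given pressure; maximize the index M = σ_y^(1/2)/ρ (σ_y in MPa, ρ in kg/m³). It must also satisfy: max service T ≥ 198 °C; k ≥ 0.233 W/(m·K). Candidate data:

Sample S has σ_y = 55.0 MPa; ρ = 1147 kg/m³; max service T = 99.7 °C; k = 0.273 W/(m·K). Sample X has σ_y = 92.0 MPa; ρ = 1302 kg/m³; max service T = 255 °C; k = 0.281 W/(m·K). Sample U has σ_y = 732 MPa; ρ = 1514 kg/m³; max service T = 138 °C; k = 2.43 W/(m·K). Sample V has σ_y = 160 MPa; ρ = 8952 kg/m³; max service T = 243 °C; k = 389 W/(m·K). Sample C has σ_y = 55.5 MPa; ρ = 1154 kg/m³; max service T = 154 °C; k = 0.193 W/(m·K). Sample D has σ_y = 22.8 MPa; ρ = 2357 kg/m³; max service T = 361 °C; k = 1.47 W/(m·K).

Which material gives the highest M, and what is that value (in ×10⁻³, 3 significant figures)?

Screen on constraints: max service T ≥ 198 °C; k ≥ 0.233 W/(m·K). Survivors: sample X, sample V, sample D.
Per-candidate index values:
  sample X: M = 7.37×10⁻³
  sample D: M = 2.03×10⁻³
  sample V: M = 1.41×10⁻³
Sample X has the largest M.

sample X, M = 7.37×10⁻³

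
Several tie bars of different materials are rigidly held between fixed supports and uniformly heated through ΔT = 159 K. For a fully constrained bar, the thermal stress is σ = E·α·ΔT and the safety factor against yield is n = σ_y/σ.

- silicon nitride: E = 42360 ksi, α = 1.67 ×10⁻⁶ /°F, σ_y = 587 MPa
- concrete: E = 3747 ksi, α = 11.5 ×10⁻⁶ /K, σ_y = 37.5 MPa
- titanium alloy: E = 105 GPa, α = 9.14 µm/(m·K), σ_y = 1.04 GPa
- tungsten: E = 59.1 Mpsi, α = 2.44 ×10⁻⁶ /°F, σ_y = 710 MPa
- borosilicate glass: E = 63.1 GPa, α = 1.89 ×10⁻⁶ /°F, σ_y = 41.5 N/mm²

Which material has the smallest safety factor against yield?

concrete

In consistent units (E in GPa, α in ×10⁻⁶/K, σ_y in MPa):
  silicon nitride: E = 292.1, α = 3.01, σ_y = 587.0 → σ = 140 MPa, n = 4.21
  concrete: E = 25.83, α = 11.5, σ_y = 37.50 → σ = 47.2 MPa, n = 0.794
  titanium alloy: E = 105.0, α = 9.14, σ_y = 1040 → σ = 153 MPa, n = 6.82
  tungsten: E = 407.5, α = 4.39, σ_y = 710.0 → σ = 285 MPa, n = 2.50
  borosilicate glass: E = 63.10, α = 3.40, σ_y = 41.50 → σ = 34.1 MPa, n = 1.22
The minimum is concrete at n = 0.794.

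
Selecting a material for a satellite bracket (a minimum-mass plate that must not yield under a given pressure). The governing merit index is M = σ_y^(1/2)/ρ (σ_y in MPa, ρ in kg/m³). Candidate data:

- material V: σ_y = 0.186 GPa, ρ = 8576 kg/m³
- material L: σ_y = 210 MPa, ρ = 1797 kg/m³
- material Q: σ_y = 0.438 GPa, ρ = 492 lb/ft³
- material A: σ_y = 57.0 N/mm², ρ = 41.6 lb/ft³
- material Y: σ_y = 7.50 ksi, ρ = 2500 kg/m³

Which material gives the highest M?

After converting to SI:
  material V: σ_y = 186.0 MPa, ρ = 8576 kg/m³
  material L: σ_y = 210.0 MPa, ρ = 1797 kg/m³
  material Q: σ_y = 438.0 MPa, ρ = 7881 kg/m³
  material A: σ_y = 57.00 MPa, ρ = 666.4 kg/m³
  material Y: σ_y = 51.71 MPa, ρ = 2500 kg/m³
  material A: M = 11.3×10⁻³
  material L: M = 8.06×10⁻³
  material Y: M = 2.88×10⁻³
  material Q: M = 2.66×10⁻³
  material V: M = 1.59×10⁻³
Highest index: material A.

material A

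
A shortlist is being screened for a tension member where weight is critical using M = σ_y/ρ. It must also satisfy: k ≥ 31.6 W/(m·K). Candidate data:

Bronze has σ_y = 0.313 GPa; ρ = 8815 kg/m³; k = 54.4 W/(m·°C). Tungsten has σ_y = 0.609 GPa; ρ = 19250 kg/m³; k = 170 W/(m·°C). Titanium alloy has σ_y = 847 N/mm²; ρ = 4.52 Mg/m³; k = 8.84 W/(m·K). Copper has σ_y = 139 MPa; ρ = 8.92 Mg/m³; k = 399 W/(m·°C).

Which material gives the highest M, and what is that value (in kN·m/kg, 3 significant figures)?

Screen on constraints: k ≥ 31.6 W/(m·K). Survivors: bronze, tungsten, copper.
Normalizing units and computing the index:
  bronze: σ_y = 313.0 MPa, ρ = 8815 kg/m³
  tungsten: σ_y = 609.0 MPa, ρ = 19250 kg/m³
  copper: σ_y = 139.0 MPa, ρ = 8920 kg/m³
  bronze: M = 35.5 kN·m/kg
  tungsten: M = 31.6 kN·m/kg
  copper: M = 15.6 kN·m/kg
The maximum is for bronze.

bronze, M = 35.5 kN·m/kg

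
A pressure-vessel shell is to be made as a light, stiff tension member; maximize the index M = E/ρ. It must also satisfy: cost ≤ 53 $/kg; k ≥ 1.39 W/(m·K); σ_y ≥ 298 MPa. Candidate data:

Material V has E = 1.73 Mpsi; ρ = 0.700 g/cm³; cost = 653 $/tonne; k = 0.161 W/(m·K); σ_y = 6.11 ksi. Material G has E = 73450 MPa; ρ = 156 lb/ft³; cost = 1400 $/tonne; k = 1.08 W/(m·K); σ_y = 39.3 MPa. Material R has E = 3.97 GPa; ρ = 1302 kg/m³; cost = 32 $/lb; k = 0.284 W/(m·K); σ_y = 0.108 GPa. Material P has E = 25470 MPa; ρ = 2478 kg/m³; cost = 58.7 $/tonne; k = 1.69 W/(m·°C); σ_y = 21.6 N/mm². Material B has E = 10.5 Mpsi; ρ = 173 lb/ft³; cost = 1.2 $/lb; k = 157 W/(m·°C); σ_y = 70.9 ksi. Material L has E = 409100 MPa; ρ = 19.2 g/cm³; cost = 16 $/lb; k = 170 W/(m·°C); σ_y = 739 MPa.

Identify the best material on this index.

material B

Screen on constraints: cost ≤ 53 $/kg; k ≥ 1.39 W/(m·K); σ_y ≥ 298 MPa. Survivors: material B, material L.
Normalizing units and computing the index:
  material B: E = 72.39 GPa, ρ = 2771 kg/m³
  material L: E = 409.1 GPa, ρ = 19200 kg/m³
  material B: M = 26.1 MN·m/kg
  material L: M = 21.3 MN·m/kg
Highest index: material B.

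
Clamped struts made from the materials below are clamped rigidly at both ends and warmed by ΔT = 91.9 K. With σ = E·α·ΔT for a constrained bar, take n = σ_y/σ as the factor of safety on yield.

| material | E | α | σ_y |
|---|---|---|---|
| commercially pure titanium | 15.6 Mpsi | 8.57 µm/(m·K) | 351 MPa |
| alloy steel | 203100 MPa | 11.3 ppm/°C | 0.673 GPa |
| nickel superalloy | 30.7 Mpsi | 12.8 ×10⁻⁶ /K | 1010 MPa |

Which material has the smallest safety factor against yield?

alloy steel

Converting E to GPa, α to ×10⁻⁶/K, σ_y to MPa, then σ and n for each:
  commercially pure titanium: E = 107.6, α = 8.57, σ_y = 351.0 → σ = 84.7 MPa, n = 4.14
  alloy steel: E = 203.1, α = 11.3, σ_y = 673.0 → σ = 211 MPa, n = 3.19
  nickel superalloy: E = 211.7, α = 12.8, σ_y = 1010 → σ = 249 MPa, n = 4.06
Smallest n: alloy steel with n = 3.19.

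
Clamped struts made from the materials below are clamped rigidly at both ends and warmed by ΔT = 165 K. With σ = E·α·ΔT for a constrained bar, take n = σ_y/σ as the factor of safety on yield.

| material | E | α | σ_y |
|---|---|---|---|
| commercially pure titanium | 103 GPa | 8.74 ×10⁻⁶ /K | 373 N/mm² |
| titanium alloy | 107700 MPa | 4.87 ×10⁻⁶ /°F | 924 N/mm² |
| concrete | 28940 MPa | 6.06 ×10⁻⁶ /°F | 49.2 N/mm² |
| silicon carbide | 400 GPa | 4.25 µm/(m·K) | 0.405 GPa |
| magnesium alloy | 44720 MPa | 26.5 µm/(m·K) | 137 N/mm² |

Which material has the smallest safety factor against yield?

Per material, after unit conversion:
  commercially pure titanium: E = 103.0, α = 8.74, σ_y = 373.0 → σ = 149 MPa, n = 2.51
  titanium alloy: E = 107.7, α = 8.77, σ_y = 924.0 → σ = 156 MPa, n = 5.93
  concrete: E = 28.94, α = 10.9, σ_y = 49.20 → σ = 52.1 MPa, n = 0.945
  silicon carbide: E = 400.0, α = 4.25, σ_y = 405.0 → σ = 280 MPa, n = 1.44
  magnesium alloy: E = 44.72, α = 26.5, σ_y = 137.0 → σ = 196 MPa, n = 0.701
Magnesium alloy has the lowest safety factor, n = 0.701.

magnesium alloy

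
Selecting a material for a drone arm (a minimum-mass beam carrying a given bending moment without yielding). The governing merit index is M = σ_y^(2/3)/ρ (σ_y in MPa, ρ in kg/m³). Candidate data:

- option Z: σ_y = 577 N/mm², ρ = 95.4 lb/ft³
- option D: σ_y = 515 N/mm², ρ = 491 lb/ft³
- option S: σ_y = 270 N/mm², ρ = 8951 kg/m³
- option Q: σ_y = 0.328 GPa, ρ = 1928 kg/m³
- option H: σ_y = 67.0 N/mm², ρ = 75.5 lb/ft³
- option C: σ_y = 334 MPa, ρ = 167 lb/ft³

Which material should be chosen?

After converting to SI:
  option Z: σ_y = 577.0 MPa, ρ = 1528 kg/m³
  option D: σ_y = 515.0 MPa, ρ = 7865 kg/m³
  option S: σ_y = 270.0 MPa, ρ = 8951 kg/m³
  option Q: σ_y = 328.0 MPa, ρ = 1928 kg/m³
  option H: σ_y = 67.00 MPa, ρ = 1209 kg/m³
  option C: σ_y = 334.0 MPa, ρ = 2675 kg/m³
  option Z: M = 45.4×10⁻³
  option Q: M = 24.7×10⁻³
  option C: M = 18.0×10⁻³
  option H: M = 13.6×10⁻³
  option D: M = 8.17×10⁻³
  option S: M = 4.67×10⁻³
The maximum is for option Z.

option Z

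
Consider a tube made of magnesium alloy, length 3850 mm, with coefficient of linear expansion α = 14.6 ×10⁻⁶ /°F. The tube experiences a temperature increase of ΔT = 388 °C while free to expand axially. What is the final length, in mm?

3889.3 mm

Convert α: 14.6×10⁻⁶/°F × (9/5) = 26.3×10⁻⁶/K.
ΔL = α·L₀·ΔT = 26.3×10⁻⁶ × 3850 mm × 388.0 K = 39.3 mm.
L = L₀ + ΔL = 3850 + 39.3 = 3889.3 mm.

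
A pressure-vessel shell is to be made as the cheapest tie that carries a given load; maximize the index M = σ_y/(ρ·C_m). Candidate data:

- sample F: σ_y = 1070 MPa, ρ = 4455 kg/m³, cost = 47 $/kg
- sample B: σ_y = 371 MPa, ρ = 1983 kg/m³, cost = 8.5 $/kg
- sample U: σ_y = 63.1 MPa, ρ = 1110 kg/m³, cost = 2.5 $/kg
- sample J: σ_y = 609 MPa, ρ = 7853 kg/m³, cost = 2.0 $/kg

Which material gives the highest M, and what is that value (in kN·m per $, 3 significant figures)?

sample J, M = 38.8 kN·m per $

Computing M directly (units already consistent):
  sample J: M = 38.8 kN·m per $
  sample U: M = 22.7 kN·m per $
  sample B: M = 22.0 kN·m per $
  sample F: M = 5.11 kN·m per $
Highest index: sample J.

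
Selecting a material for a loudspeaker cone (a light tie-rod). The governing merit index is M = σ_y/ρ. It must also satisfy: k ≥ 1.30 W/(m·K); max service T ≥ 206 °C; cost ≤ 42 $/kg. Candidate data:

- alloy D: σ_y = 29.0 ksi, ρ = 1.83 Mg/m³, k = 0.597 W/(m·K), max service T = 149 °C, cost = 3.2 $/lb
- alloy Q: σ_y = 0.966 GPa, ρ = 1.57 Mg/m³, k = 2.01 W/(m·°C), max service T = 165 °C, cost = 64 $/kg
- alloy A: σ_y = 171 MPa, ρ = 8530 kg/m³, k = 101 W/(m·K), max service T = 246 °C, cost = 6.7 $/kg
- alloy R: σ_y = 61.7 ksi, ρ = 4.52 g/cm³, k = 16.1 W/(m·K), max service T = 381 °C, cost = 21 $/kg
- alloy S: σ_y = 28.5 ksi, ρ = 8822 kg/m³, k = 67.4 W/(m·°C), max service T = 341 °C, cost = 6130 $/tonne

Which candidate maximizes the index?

Screen on constraints: k ≥ 1.30 W/(m·K); max service T ≥ 206 °C; cost ≤ 42 $/kg. Survivors: alloy A, alloy R, alloy S.
Normalizing units and computing the index:
  alloy A: σ_y = 171.0 MPa, ρ = 8530 kg/m³
  alloy R: σ_y = 425.4 MPa, ρ = 4520 kg/m³
  alloy S: σ_y = 196.5 MPa, ρ = 8822 kg/m³
  alloy R: M = 94.1 kN·m/kg
  alloy S: M = 22.3 kN·m/kg
  alloy A: M = 20.0 kN·m/kg
Alloy R has the largest M.

alloy R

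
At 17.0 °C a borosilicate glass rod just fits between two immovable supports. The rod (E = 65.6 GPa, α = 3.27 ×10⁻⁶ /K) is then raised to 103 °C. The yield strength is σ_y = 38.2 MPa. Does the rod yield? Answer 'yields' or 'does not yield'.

ΔT = 86.00 K. Constrained thermal stress σ = E·α·ΔT = 65.60×10³ MPa × 3.27×10⁻⁶ × 86.00 = 18.4 MPa (compressive).
Compare to σ_y = 38.2 MPa: σ < σ_y, so it does not yield.

does not yield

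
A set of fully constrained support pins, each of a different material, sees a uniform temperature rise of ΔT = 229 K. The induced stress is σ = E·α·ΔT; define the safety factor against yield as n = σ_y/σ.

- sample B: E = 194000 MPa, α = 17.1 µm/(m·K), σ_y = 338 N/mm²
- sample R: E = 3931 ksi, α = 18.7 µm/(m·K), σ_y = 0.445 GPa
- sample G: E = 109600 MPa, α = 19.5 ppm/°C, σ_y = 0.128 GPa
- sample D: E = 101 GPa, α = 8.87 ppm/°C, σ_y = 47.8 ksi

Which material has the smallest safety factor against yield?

Converting E to GPa, α to ×10⁻⁶/K, σ_y to MPa, then σ and n for each:
  sample B: E = 194.0, α = 17.1, σ_y = 338.0 → σ = 760 MPa, n = 0.445
  sample R: E = 27.10, α = 18.7, σ_y = 445.0 → σ = 116 MPa, n = 3.83
  sample G: E = 109.6, α = 19.5, σ_y = 128.0 → σ = 489 MPa, n = 0.262
  sample D: E = 101.0, α = 8.87, σ_y = 329.6 → σ = 205 MPa, n = 1.61
The minimum is sample G at n = 0.262.

sample G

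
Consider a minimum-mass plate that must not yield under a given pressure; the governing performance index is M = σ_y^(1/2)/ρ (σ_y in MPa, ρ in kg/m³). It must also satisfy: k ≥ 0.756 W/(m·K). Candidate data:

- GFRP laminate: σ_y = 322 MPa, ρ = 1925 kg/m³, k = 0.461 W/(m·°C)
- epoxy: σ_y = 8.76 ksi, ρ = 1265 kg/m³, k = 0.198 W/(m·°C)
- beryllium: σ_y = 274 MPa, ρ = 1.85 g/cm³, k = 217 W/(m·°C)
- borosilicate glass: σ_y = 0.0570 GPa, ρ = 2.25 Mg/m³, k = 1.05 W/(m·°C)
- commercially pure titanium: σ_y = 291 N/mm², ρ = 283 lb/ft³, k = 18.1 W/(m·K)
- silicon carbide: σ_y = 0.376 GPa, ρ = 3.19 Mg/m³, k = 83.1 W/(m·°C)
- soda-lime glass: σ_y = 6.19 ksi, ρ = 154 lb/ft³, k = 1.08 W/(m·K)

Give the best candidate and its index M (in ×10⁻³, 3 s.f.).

Screen on constraints: k ≥ 0.756 W/(m·K). Survivors: beryllium, borosilicate glass, commercially pure titanium, silicon carbide, soda-lime glass.
Putting every candidate on a common basis:
  beryllium: σ_y = 274.0 MPa, ρ = 1850 kg/m³
  borosilicate glass: σ_y = 57.00 MPa, ρ = 2250 kg/m³
  commercially pure titanium: σ_y = 291.0 MPa, ρ = 4533 kg/m³
  silicon carbide: σ_y = 376.0 MPa, ρ = 3190 kg/m³
  soda-lime glass: σ_y = 42.68 MPa, ρ = 2467 kg/m³
  beryllium: M = 8.95×10⁻³
  silicon carbide: M = 6.08×10⁻³
  commercially pure titanium: M = 3.76×10⁻³
  borosilicate glass: M = 3.36×10⁻³
  soda-lime glass: M = 2.65×10⁻³
The maximum is for beryllium.

beryllium, M = 8.95×10⁻³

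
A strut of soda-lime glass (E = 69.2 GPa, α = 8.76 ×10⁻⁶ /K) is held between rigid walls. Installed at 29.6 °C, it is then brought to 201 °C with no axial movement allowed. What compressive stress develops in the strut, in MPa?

ΔT = 171.4 K. Constrained thermal stress σ = E·α·ΔT = 69.20×10³ MPa × 8.76×10⁻⁶ × 171.4 = 104 MPa (compressive).

104 MPa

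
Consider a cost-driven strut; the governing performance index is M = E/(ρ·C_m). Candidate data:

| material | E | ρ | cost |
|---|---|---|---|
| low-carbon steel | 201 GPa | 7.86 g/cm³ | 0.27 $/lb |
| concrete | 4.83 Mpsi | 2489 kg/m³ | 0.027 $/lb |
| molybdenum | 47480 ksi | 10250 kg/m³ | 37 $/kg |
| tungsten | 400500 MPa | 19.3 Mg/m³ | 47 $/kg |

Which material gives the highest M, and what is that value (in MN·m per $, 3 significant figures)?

Convert each candidate to consistent units, then evaluate M:
  low-carbon steel: E = 201.0 GPa, ρ = 7860 kg/m³, cost = 0.5952 $/kg
  concrete: E = 33.30 GPa, ρ = 2489 kg/m³, cost = 0.05952 $/kg
  molybdenum: E = 327.4 GPa, ρ = 10250 kg/m³, cost = 37.00 $/kg
  tungsten: E = 400.5 GPa, ρ = 19300 kg/m³, cost = 47.00 $/kg
  concrete: M = 225 MN·m per $
  low-carbon steel: M = 43.0 MN·m per $
  molybdenum: M = 0.863 MN·m per $
  tungsten: M = 0.442 MN·m per $
Concrete ranks first.

concrete, M = 225 MN·m per $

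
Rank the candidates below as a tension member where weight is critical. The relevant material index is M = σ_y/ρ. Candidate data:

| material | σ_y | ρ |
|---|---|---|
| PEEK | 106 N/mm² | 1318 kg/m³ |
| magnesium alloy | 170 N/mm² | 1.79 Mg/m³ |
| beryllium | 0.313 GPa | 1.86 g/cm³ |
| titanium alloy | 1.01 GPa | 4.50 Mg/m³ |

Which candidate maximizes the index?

Putting every candidate on a common basis:
  PEEK: σ_y = 106.0 MPa, ρ = 1318 kg/m³
  magnesium alloy: σ_y = 170.0 MPa, ρ = 1790 kg/m³
  beryllium: σ_y = 313.0 MPa, ρ = 1860 kg/m³
  titanium alloy: σ_y = 1010 MPa, ρ = 4500 kg/m³
  titanium alloy: M = 224 kN·m/kg
  beryllium: M = 168 kN·m/kg
  magnesium alloy: M = 95.0 kN·m/kg
  PEEK: M = 80.4 kN·m/kg
Highest index: titanium alloy.

titanium alloy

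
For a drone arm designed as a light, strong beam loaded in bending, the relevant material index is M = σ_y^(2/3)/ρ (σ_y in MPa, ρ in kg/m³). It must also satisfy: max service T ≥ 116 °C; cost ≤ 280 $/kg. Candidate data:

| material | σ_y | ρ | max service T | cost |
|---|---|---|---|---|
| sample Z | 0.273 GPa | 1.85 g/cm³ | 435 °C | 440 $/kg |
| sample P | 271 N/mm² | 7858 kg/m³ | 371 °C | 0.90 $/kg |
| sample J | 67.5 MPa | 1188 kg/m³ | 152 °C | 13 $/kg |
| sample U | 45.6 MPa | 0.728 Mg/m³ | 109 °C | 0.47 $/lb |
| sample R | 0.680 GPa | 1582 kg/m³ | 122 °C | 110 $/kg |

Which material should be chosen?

sample R

Screen on constraints: max service T ≥ 116 °C; cost ≤ 280 $/kg. Survivors: sample P, sample J, sample R.
After converting to SI:
  sample P: σ_y = 271.0 MPa, ρ = 7858 kg/m³
  sample J: σ_y = 67.50 MPa, ρ = 1188 kg/m³
  sample R: σ_y = 680.0 MPa, ρ = 1582 kg/m³
  sample R: M = 48.9×10⁻³
  sample J: M = 14.0×10⁻³
  sample P: M = 5.33×10⁻³
Sample R has the largest M.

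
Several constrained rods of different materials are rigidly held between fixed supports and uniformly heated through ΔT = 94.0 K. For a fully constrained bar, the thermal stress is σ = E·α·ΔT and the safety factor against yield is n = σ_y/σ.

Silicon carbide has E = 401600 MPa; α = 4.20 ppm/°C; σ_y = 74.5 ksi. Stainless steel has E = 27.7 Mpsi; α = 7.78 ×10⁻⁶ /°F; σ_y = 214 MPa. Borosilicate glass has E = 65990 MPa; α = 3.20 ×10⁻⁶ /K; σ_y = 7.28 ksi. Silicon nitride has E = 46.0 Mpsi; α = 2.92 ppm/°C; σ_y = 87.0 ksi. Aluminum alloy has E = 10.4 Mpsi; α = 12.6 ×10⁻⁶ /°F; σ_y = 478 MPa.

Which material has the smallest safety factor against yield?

In consistent units (E in GPa, α in ×10⁻⁶/K, σ_y in MPa):
  silicon carbide: E = 401.6, α = 4.20, σ_y = 513.7 → σ = 159 MPa, n = 3.24
  stainless steel: E = 191.0, α = 14.0, σ_y = 214.0 → σ = 251 MPa, n = 0.851
  borosilicate glass: E = 65.99, α = 3.20, σ_y = 50.19 → σ = 19.8 MPa, n = 2.53
  silicon nitride: E = 317.2, α = 2.92, σ_y = 599.8 → σ = 87.1 MPa, n = 6.89
  aluminum alloy: E = 71.71, α = 22.7, σ_y = 478.0 → σ = 153 MPa, n = 3.13
The minimum is stainless steel at n = 0.851.

stainless steel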